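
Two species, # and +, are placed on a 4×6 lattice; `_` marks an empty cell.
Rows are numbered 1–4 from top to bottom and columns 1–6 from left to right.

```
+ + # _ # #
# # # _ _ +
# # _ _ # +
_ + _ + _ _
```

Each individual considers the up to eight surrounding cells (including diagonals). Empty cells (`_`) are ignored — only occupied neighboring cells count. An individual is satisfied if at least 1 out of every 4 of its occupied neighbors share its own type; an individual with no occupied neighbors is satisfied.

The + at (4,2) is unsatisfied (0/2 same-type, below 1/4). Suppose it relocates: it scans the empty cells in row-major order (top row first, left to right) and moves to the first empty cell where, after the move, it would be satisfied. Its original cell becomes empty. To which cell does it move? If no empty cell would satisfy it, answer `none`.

Vacating (4,2). Empty cells in order:
  (1,4): 0/3 same-type → still unsatisfied.
  (2,4): 0/4 same-type → still unsatisfied.
  (2,5): 2/5 same-type → satisfied — stop here.

(2,5)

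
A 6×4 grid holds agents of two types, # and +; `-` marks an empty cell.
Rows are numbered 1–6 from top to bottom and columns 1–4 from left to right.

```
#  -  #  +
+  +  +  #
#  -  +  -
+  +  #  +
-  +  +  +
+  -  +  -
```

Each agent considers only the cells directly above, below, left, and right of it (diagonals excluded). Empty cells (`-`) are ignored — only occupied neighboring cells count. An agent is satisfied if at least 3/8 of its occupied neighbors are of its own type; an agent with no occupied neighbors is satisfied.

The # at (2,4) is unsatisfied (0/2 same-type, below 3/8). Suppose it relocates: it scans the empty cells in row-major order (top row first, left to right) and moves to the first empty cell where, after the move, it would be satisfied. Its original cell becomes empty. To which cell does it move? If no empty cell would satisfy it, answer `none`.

Vacating (2,4). Empty cells in order:
  (1,2): 2/3 same-type → satisfied — stop here.

(1,2)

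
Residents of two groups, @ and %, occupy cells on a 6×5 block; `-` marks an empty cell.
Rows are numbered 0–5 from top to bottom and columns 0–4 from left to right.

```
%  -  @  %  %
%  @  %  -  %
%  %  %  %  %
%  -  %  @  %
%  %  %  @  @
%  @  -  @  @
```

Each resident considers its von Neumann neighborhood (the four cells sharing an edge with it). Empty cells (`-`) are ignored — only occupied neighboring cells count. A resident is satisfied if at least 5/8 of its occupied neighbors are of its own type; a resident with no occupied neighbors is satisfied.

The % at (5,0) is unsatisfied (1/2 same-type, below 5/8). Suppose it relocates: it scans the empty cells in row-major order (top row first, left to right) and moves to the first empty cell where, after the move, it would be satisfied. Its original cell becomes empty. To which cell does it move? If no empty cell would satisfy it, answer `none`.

Vacating (5,0). Empty cells in order:
  (0,1): 1/3 same-type → still unsatisfied.
  (1,3): 4/4 same-type → satisfied — stop here.

(1,3)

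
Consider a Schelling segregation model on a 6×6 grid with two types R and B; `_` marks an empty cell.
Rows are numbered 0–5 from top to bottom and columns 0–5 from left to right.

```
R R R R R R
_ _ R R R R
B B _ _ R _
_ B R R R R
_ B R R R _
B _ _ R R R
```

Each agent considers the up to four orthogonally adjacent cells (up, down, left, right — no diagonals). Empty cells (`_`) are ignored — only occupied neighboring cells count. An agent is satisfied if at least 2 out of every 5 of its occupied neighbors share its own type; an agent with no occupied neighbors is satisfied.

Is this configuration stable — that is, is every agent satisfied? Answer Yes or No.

Row 0: (0,0)R 1/1 satisfied · (0,1)R 2/2 satisfied · (0,2)R 3/3 satisfied · (0,3)R 3/3 satisfied · (0,4)R 3/3 satisfied · (0,5)R 2/2 satisfied
Row 1: (1,2)R 2/2 satisfied · (1,3)R 3/3 satisfied · (1,4)R 4/4 satisfied · (1,5)R 2/2 satisfied
Row 2: (2,0)B 1/1 satisfied · (2,1)B 2/2 satisfied · (2,4)R 2/2 satisfied
Row 3: (3,1)B 2/3 satisfied · (3,2)R 2/3 satisfied · (3,3)R 3/3 satisfied · (3,4)R 4/4 satisfied · (3,5)R 1/1 satisfied
Row 4: (4,1)B 1/2 satisfied · (4,2)R 2/3 satisfied · (4,3)R 4/4 satisfied · (4,4)R 3/3 satisfied
Row 5: (5,0)B 0/0 satisfied · (5,3)R 2/2 satisfied · (5,4)R 3/3 satisfied · (5,5)R 1/1 satisfied
All meet the threshold, so the configuration is stable.

Yes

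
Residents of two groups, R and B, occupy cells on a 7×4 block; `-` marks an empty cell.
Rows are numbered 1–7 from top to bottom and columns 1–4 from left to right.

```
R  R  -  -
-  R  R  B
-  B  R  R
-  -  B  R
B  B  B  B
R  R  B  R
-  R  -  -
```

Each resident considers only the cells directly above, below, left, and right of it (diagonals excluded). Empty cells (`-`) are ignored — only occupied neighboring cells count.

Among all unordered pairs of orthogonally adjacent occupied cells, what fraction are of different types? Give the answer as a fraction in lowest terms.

Scan each occupied cell's neighbors to the right and below so each pair is counted once.
Row 1: R(1,1)–R(1,2)= R(1,2)–R(2,2)=  → 0/2 unlike.
Row 2: R(2,2)–R(2,3)= R(2,2)–B(3,2)≠ R(2,3)–B(2,4)≠ R(2,3)–R(3,3)= B(2,4)–R(3,4)≠  → 3/5 unlike.
Row 3: B(3,2)–R(3,3)≠ R(3,3)–R(3,4)= R(3,3)–B(4,3)≠ R(3,4)–R(4,4)=  → 2/4 unlike.
Row 4: B(4,3)–R(4,4)≠ B(4,3)–B(5,3)= R(4,4)–B(5,4)≠  → 2/3 unlike.
Row 5: B(5,1)–B(5,2)= B(5,1)–R(6,1)≠ B(5,2)–B(5,3)= B(5,2)–R(6,2)≠ B(5,3)–B(5,4)= B(5,3)–B(6,3)= B(5,4)–R(6,4)≠  → 3/7 unlike.
Row 6: R(6,1)–R(6,2)= R(6,2)–B(6,3)≠ R(6,2)–R(7,2)= B(6,3)–R(6,4)≠  → 2/4 unlike.
Total adjacent occupied pairs: 25; unlike-type pairs: 12.
12/25 is already in lowest terms.

12/25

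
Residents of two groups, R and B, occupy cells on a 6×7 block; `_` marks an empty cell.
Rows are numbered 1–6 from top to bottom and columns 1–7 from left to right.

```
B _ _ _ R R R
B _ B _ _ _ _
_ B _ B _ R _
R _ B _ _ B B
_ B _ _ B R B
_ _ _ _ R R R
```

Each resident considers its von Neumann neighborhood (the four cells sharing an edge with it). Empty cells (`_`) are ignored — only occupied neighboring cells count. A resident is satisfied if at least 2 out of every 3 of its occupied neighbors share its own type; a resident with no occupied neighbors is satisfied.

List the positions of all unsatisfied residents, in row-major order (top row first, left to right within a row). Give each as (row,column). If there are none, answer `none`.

(1,1)B 1/1 satisfied
(1,5)R 1/1 satisfied
(1,6)R 2/2 satisfied
(1,7)R 1/1 satisfied
(2,1)B 1/1 satisfied
(2,3)B 0/0 satisfied
(3,2)B 0/0 satisfied
(3,4)B 0/0 satisfied
(3,6)R 0/1 not
(4,1)R 0/0 satisfied
(4,3)B 0/0 satisfied
(4,6)B 1/3 not
(4,7)B 2/2 satisfied
(5,2)B 0/0 satisfied
(5,5)B 0/2 not
(5,6)R 1/4 not
(5,7)B 1/3 not
(6,5)R 1/2 not
(6,6)R 3/3 satisfied
(6,7)R 1/2 not

(3,6), (4,6), (5,5), (5,6), (5,7), (6,5), (6,7)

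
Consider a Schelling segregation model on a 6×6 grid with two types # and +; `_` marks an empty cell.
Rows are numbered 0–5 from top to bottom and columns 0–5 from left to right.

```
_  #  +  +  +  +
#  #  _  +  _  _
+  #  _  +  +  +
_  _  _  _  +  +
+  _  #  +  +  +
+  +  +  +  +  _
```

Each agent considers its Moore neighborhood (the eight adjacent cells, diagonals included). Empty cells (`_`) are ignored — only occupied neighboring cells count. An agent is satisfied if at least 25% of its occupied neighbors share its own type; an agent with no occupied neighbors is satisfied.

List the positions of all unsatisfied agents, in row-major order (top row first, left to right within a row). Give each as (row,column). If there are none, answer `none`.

(2,0), (4,2)

Row 0: (0,1)# 2/3 ✓ · (0,2)+ 2/4 ✓ · (0,3)+ 3/3 ✓ · (0,4)+ 3/3 ✓ · (0,5)+ 1/1 ✓
Row 1: (1,0)# 3/4 ✓ · (1,1)# 3/5 ✓ · (1,3)+ 5/5 ✓
Row 2: (2,0)+ 0/3 ✗ · (2,1)# 2/3 ✓ · (2,3)+ 3/3 ✓ · (2,4)+ 5/5 ✓ · (2,5)+ 3/3 ✓
Row 3: (3,4)+ 7/7 ✓ · (3,5)+ 5/5 ✓
Row 4: (4,0)+ 2/2 ✓ · (4,2)# 0/4 ✗ · (4,3)+ 5/6 ✓ · (4,4)+ 6/6 ✓ · (4,5)+ 4/4 ✓
Row 5: (5,0)+ 2/2 ✓ · (5,1)+ 3/4 ✓ · (5,2)+ 3/4 ✓ · (5,3)+ 4/5 ✓ · (5,4)+ 4/4 ✓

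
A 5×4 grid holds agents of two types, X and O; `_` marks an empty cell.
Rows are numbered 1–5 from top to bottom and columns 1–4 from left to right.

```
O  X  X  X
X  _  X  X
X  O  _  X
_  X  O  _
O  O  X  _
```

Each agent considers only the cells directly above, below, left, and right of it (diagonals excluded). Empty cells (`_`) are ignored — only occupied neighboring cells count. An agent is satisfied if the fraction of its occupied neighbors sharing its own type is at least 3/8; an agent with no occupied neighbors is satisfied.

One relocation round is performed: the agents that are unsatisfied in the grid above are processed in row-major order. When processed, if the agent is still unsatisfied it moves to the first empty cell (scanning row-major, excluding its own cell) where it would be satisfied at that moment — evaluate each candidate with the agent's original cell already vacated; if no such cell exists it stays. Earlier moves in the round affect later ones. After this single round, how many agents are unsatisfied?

Initially unsatisfied (in order): (1,1), (3,2), (4,2), (4,3), (5,2), (5,3).
  (1,1) → (3,3).
  (3,2) → (4,4).
  (4,2) → (1,1).
  (4,3): now satisfied by earlier moves; stays.
  (5,2): now satisfied by earlier moves; stays.
  (5,3) → (2,2).
Resulting grid:
X X X X
X X X X
X _ O X
_ _ O O
O O _ _
Unsatisfied now: (3,3), (3,4).

2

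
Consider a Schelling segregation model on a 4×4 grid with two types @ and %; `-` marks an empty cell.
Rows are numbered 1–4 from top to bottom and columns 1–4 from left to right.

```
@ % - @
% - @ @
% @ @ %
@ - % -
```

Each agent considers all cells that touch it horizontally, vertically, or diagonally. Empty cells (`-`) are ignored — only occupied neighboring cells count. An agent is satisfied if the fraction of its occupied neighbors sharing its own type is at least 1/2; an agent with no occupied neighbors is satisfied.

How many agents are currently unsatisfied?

(1,1)@ 0/2 ✗
(1,2)% 1/3 ✗
(1,4)@ 2/2 ✓
(2,1)% 2/4 ✓
(2,3)@ 4/6 ✓
(2,4)@ 3/4 ✓
(3,1)% 1/3 ✗
(3,2)@ 3/6 ✓
(3,3)@ 3/5 ✓
(3,4)% 1/4 ✗
(4,1)@ 1/2 ✓
(4,3)% 1/3 ✗
Unsatisfied: (1,1), (1,2), (3,1), (3,4), (4,3) — 5 in total.

5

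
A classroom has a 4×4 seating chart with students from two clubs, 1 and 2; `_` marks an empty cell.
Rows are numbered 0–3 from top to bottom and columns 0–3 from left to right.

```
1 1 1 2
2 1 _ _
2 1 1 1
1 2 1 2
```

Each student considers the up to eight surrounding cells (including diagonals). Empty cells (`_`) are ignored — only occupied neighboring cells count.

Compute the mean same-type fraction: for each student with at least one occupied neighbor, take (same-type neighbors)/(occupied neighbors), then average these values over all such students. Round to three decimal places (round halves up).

(0,0)1 2/3
(0,1)1 3/4
(0,2)1 2/3
(0,3)2 0/1
(1,0)2 1/5
(1,1)1 5/7
(2,0)2 2/5
(2,1)1 4/7
(2,2)1 4/6
(2,3)1 2/3
(3,0)1 1/3
(3,1)2 1/5
(3,2)1 3/5
(3,3)2 0/3
Sum over 14 students: 2/3 + 3/4 + 2/3 + 0/1 + 1/5 + 5/7 + 2/5 + 4/7 + 4/6 + 2/3 + 1/3 + 1/5 + 3/5 + 0/3 = 901/140; mean = 901/140 ÷ 14 = 901/1960 = 0.459693… → 0.460.

0.460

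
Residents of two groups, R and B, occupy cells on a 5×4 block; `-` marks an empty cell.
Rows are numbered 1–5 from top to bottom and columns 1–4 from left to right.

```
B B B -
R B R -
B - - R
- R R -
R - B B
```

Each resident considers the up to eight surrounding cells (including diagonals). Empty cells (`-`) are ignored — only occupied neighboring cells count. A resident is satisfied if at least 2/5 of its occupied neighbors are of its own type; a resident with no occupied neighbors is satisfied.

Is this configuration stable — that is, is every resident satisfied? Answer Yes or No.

(1,1)B 2/3 ok
(1,2)B 3/5 ok
(1,3)B 2/3 ok
(2,1)R 0/4 unhappy
(2,2)B 4/6 ok
(2,3)R 1/4 unhappy
(3,1)B 1/3 unhappy
(3,4)R 2/2 ok
(4,2)R 2/4 ok
(4,3)R 2/4 ok
(5,1)R 1/1 ok
(5,3)B 1/3 unhappy
(5,4)B 1/2 ok
For instance (2,1) has only 0/4 same-type neighbors, below 2/5.

No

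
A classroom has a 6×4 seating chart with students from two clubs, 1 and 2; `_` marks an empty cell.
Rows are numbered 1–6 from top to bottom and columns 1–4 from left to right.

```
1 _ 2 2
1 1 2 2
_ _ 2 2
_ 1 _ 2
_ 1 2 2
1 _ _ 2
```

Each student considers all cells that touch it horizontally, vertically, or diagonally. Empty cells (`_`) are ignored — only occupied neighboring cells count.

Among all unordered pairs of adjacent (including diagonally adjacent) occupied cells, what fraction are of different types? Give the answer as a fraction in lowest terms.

6/29

Scan each occupied cell's neighbors to the right and below (and the two forward diagonals) so each pair is counted once.
Row 1: 1(1,1)–1(2,1)= 1(1,1)–1(2,2)= 2(1,3)–2(1,4)= 2(1,3)–2(2,3)= 2(1,3)–2(2,4)= 2(1,3)–1(2,2)≠ 2(1,4)–2(2,4)= 2(1,4)–2(2,3)=  → 1/8 unlike.
Row 2: 1(2,1)–1(2,2)= 1(2,2)–2(2,3)≠ 1(2,2)–2(3,3)≠ 2(2,3)–2(2,4)= 2(2,3)–2(3,3)= 2(2,3)–2(3,4)= 2(2,4)–2(3,4)= 2(2,4)–2(3,3)=  → 2/8 unlike.
Row 3: 2(3,3)–2(3,4)= 2(3,3)–2(4,4)= 2(3,3)–1(4,2)≠ 2(3,4)–2(4,4)=  → 1/4 unlike.
Row 4: 1(4,2)–1(5,2)= 1(4,2)–2(5,3)≠ 2(4,4)–2(5,4)= 2(4,4)–2(5,3)=  → 1/4 unlike.
Row 5: 1(5,2)–2(5,3)≠ 1(5,2)–1(6,1)= 2(5,3)–2(5,4)= 2(5,3)–2(6,4)= 2(5,4)–2(6,4)=  → 1/5 unlike.
Total adjacent occupied pairs: 29; unlike-type pairs: 6.
6/29 is already in lowest terms.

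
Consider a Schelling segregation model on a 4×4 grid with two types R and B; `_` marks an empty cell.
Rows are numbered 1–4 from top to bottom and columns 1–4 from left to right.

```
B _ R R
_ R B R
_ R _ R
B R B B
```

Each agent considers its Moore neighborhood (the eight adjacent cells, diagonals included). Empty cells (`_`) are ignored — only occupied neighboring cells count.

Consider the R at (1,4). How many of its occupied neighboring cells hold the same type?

2

Occupied neighbors of (1,4): (1,3)=R, (2,3)=B, (2,4)=R.
Same type (R): 2 of 3.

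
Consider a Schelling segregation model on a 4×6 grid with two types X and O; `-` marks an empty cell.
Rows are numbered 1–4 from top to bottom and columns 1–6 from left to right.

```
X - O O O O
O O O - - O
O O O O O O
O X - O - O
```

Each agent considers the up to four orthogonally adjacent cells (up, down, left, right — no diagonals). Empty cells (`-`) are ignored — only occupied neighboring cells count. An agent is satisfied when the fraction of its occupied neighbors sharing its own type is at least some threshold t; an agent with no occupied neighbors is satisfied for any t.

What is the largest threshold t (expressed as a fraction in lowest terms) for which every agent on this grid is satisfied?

Row 1: (1,1)X 0/1 · (1,3)O 2/2 · (1,4)O 2/2 · (1,5)O 2/2 · (1,6)O 2/2
Row 2: (2,1)O 2/3 · (2,2)O 3/3 · (2,3)O 3/3 · (2,6)O 2/2
Row 3: (3,1)O 3/3 · (3,2)O 3/4 · (3,3)O 3/3 · (3,4)O 3/3 · (3,5)O 2/2 · (3,6)O 3/3
Row 4: (4,1)O 1/2 · (4,2)X 0/2 · (4,4)O 1/1 · (4,6)O 1/1
The smallest same-type fraction is 0/1 at (1,1), which reduces to 0/1. Any threshold above that leaves this agent unsatisfied.

0/1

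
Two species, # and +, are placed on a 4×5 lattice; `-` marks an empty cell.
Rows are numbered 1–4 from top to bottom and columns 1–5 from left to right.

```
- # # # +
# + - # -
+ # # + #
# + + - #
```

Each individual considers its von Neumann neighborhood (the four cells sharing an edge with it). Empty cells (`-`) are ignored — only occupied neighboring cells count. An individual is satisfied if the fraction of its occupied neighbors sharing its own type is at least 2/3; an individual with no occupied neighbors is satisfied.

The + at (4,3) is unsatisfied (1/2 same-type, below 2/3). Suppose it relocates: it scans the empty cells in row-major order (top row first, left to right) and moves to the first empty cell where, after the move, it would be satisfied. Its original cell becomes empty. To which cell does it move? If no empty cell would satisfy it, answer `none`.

Vacating (4,3). Empty cells in order:
  (1,1): 0/2 same-type → still unsatisfied.
  (2,3): 1/4 same-type → still unsatisfied.
  (2,5): 1/3 same-type → still unsatisfied.
  (4,4): 1/2 same-type → still unsatisfied.

none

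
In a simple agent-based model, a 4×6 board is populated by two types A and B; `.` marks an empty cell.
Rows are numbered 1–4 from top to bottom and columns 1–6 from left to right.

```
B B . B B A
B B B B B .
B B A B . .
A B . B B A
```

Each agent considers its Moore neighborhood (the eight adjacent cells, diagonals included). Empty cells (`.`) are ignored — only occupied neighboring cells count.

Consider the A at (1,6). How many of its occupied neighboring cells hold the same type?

Occupied neighbors of (1,6): (1,5)=B, (2,5)=B.
Same type (A): 0 of 2.

0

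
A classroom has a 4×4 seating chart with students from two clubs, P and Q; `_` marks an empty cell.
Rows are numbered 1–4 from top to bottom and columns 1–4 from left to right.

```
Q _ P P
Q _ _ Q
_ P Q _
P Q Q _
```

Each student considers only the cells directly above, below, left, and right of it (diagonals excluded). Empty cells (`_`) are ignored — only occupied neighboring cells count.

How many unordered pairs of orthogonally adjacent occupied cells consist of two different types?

4

Scan each occupied cell's neighbors to the right and below so each pair is counted once.
From row 1: 1 unlike of 3 pairs (running 1/3).
From row 3: 2 unlike of 3 pairs (running 3/6).
From row 4: 1 unlike of 2 pairs (running 4/8).
Total adjacent occupied pairs: 8; unlike-type pairs: 4.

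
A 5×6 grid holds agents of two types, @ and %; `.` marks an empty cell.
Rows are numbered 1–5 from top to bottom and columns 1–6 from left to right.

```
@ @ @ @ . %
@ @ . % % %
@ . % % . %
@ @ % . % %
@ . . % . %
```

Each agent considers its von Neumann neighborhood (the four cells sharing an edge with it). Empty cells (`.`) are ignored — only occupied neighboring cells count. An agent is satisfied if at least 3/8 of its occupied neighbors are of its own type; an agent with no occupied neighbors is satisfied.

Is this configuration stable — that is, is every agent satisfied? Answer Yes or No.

Row 1: (1,1)@ 2/2 ✓ · (1,2)@ 3/3 ✓ · (1,3)@ 2/2 ✓ · (1,4)@ 1/2 ✓ · (1,6)% 1/1 ✓
Row 2: (2,1)@ 3/3 ✓ · (2,2)@ 2/2 ✓ · (2,4)% 2/3 ✓ · (2,5)% 2/2 ✓ · (2,6)% 3/3 ✓
Row 3: (3,1)@ 2/2 ✓ · (3,3)% 2/2 ✓ · (3,4)% 2/2 ✓ · (3,6)% 2/2 ✓
Row 4: (4,1)@ 3/3 ✓ · (4,2)@ 1/2 ✓ · (4,3)% 1/2 ✓ · (4,5)% 1/1 ✓ · (4,6)% 3/3 ✓
Row 5: (5,1)@ 1/1 ✓ · (5,4)% 0/0 ✓ · (5,6)% 1/1 ✓
All meet the threshold, so the configuration is stable.

Yes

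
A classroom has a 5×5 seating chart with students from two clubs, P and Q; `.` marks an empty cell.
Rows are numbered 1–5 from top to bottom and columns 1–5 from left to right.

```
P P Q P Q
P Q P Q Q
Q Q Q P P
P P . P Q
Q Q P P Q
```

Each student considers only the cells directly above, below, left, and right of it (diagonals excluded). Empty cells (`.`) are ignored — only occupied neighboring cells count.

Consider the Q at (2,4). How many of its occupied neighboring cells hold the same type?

1

Occupied neighbors of (2,4): (1,4)=P, (3,4)=P, (2,3)=P, (2,5)=Q.
Same type (Q): 1 of 4.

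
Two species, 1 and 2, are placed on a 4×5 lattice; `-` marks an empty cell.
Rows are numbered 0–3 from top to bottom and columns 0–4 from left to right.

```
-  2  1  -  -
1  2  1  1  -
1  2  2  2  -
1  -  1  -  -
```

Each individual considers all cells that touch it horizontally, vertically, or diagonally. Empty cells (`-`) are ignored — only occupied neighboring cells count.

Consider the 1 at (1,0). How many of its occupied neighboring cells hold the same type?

1

Occupied neighbors of (1,0): (0,1)=2, (1,1)=2, (2,0)=1, (2,1)=2.
Same type (1): 1 of 4.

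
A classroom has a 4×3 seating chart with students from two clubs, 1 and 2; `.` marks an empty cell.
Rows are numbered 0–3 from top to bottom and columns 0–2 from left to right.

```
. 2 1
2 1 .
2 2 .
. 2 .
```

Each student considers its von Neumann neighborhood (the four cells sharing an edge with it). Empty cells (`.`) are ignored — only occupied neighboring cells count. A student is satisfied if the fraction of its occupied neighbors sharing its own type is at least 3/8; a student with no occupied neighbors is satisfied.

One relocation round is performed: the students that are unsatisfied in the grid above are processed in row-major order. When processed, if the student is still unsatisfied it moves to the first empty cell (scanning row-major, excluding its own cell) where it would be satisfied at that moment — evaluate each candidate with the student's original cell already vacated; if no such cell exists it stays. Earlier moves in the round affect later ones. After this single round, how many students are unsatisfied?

Initially unsatisfied (in order): (0,1), (0,2), (1,1).
  (0,1) → (0,0).
  (0,2): now satisfied by earlier moves; stays.
  (1,1) → (0,1).
Resulting grid:
2 1 1
2 . .
2 2 .
. 2 .
All satisfied now.

0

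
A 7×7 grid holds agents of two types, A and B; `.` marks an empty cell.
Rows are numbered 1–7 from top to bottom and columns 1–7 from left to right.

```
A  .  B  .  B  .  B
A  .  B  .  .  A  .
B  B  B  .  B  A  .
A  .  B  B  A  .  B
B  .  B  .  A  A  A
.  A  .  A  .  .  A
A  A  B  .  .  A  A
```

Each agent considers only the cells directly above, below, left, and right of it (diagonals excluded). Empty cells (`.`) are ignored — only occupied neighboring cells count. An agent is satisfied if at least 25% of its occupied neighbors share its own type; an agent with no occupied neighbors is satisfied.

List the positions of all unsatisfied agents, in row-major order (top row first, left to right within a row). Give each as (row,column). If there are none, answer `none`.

(3,5), (4,1), (4,7), (5,1), (7,3)

(1,1)A 1/1 satisfied
(1,3)B 1/1 satisfied
(1,5)B 0/0 satisfied
(1,7)B 0/0 satisfied
(2,1)A 1/2 satisfied
(2,3)B 2/2 satisfied
(2,6)A 1/1 satisfied
(3,1)B 1/3 satisfied
(3,2)B 2/2 satisfied
(3,3)B 3/3 satisfied
(3,5)B 0/2 not
(3,6)A 1/2 satisfied
(4,1)A 0/2 not
(4,3)B 3/3 satisfied
(4,4)B 1/2 satisfied
(4,5)A 1/3 satisfied
(4,7)B 0/1 not
(5,1)B 0/1 not
(5,3)B 1/1 satisfied
(5,5)A 2/2 satisfied
(5,6)A 2/2 satisfied
(5,7)A 2/3 satisfied
(6,2)A 1/1 satisfied
(6,4)A 0/0 satisfied
(6,7)A 2/2 satisfied
(7,1)A 1/1 satisfied
(7,2)A 2/3 satisfied
(7,3)B 0/1 not
(7,6)A 1/1 satisfied
(7,7)A 2/2 satisfied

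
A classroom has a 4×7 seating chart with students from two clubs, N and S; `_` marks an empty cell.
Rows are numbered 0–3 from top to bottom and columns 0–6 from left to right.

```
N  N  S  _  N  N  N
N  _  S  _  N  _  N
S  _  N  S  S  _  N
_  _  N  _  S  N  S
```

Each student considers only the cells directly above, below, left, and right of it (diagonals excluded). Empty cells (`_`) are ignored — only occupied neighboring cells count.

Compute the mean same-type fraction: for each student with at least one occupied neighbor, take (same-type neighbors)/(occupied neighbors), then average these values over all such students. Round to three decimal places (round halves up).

Row 0: (0,0)N 2/2 · (0,1)N 1/2 · (0,2)S 1/2 · (0,4)N 2/2 · (0,5)N 2/2 · (0,6)N 2/2
Row 1: (1,0)N 1/2 · (1,2)S 1/2 · (1,4)N 1/2 · (1,6)N 2/2
Row 2: (2,0)S 0/1 · (2,2)N 1/3 · (2,3)S 1/2 · (2,4)S 2/3 · (2,6)N 1/2
Row 3: (3,2)N 1/1 · (3,4)S 1/2 · (3,5)N 0/2 · (3,6)S 0/2
Sum over 19 students: 2/2 + 1/2 + 1/2 + 2/2 + 2/2 + 2/2 + 1/2 + 1/2 + 1/2 + 2/2 + 0/1 + 1/3 + 1/2 + 2/3 + 1/2 + 1/1 + 1/2 + 0/2 + 0/2 = 11; mean = 11 ÷ 19 = 11/19 = 0.578947… → 0.579.

0.579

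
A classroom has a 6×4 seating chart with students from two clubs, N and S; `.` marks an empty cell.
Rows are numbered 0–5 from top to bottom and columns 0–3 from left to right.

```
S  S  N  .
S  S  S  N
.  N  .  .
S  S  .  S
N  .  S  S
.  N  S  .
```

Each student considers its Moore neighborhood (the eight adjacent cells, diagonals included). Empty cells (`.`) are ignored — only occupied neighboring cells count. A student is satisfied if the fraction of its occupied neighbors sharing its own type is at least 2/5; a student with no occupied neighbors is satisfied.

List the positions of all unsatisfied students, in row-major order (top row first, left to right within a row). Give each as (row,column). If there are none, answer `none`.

(0,2), (2,1), (3,0), (4,0), (5,1)

(0,0)S 3/3 ok
(0,1)S 4/5 ok
(0,2)N 1/4 unhappy
(1,0)S 3/4 ok
(1,1)S 4/6 ok
(1,2)S 2/5 ok
(1,3)N 1/2 ok
(2,1)N 0/5 unhappy
(3,0)S 1/3 unhappy
(3,1)S 2/4 ok
(3,3)S 2/2 ok
(4,0)N 1/3 unhappy
(4,2)S 4/5 ok
(4,3)S 3/3 ok
(5,1)N 1/3 unhappy
(5,2)S 2/3 ok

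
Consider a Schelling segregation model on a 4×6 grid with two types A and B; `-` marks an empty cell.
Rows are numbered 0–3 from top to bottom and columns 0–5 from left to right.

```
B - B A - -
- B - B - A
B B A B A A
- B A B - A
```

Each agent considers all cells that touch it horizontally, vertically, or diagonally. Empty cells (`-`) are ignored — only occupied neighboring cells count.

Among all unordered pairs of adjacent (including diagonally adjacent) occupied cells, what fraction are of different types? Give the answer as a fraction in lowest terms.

Scan each occupied cell's neighbors to the right and below (and the two forward diagonals) so each pair is counted once.
From row 0: 2 unlike of 5 pairs (running 2/5).
From row 1: 3 unlike of 8 pairs (running 5/13).
From row 2: 8 unlike of 16 pairs (running 13/29).
From row 3: 2 unlike of 2 pairs (running 15/31).
Total adjacent occupied pairs: 31; unlike-type pairs: 15.
15/31 is already in lowest terms.

15/31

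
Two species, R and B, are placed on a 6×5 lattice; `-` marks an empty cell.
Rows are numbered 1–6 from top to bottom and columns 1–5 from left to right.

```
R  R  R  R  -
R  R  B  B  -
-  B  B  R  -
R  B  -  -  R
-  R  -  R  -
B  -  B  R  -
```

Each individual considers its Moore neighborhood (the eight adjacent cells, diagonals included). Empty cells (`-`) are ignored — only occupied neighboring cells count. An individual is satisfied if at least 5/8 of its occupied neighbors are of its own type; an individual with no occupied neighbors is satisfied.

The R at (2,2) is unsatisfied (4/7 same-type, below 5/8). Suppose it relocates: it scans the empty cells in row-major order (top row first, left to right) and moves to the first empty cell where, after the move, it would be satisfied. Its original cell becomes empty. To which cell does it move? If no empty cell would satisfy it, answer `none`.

(2,5)

Vacating (2,2). Empty cells in order:
  (1,5): 1/2 same-type → still unsatisfied.
  (2,5): 2/3 same-type → satisfied — stop here.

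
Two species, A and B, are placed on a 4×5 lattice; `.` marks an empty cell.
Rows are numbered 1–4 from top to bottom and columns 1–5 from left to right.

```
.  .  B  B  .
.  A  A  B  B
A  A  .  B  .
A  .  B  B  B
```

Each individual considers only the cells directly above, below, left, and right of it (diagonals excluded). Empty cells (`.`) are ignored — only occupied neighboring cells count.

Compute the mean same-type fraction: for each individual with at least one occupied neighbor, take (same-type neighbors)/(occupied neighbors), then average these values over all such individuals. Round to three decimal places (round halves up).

0.891

Row 1: (1,3)B 1/2 · (1,4)B 2/2
Row 2: (2,2)A 2/2 · (2,3)A 1/3 · (2,4)B 3/4 · (2,5)B 1/1
Row 3: (3,1)A 2/2 · (3,2)A 2/2 · (3,4)B 2/2
Row 4: (4,1)A 1/1 · (4,3)B 1/1 · (4,4)B 3/3 · (4,5)B 1/1
Sum over 13 individuals: 1/2 + 2/2 + 2/2 + 1/3 + 3/4 + 1/1 + 2/2 + 2/2 + 2/2 + 1/1 + 1/1 + 3/3 + 1/1 = 139/12; mean = 139/12 ÷ 13 = 139/156 = 0.891025… → 0.891.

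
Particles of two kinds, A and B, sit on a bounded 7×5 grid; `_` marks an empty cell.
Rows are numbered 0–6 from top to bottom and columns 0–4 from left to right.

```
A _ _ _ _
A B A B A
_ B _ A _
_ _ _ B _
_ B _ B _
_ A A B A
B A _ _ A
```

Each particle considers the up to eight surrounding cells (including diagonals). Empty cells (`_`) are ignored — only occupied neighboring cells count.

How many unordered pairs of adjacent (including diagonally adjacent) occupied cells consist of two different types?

18

Scan each occupied cell's neighbors to the right and below (and the two forward diagonals) so each pair is counted once.
From row 0: 1 unlike of 2 pairs (running 1/2).
From row 1: 7 unlike of 10 pairs (running 8/12).
From row 2: 1 unlike of 1 pairs (running 9/13).
From row 3: 0 unlike of 1 pairs (running 9/14).
From row 4: 4 unlike of 5 pairs (running 13/19).
From row 5: 4 unlike of 8 pairs (running 17/27).
From row 6: 1 unlike of 1 pairs (running 18/28).
Total adjacent occupied pairs: 28; unlike-type pairs: 18.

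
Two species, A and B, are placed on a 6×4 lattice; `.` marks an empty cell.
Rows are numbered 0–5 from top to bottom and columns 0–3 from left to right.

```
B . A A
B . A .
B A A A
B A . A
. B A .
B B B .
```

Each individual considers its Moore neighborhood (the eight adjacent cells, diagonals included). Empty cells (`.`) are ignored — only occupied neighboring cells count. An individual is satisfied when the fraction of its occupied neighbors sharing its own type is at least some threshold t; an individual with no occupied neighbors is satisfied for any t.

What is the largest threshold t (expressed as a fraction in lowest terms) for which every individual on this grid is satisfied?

2/5

(0,0)B 1/1
(0,2)A 2/2
(0,3)A 2/2
(1,0)B 2/3
(1,2)A 5/5
(2,0)B 2/4
(2,1)A 3/6
(2,2)A 5/5
(2,3)A 3/3
(3,0)B 2/4
(3,1)A 3/6
(3,3)A 3/3
(4,1)B 4/6
(4,2)A 2/5
(5,0)B 2/2
(5,1)B 3/4
(5,2)B 2/3
The smallest same-type fraction is 2/5 at (4,2), which reduces to 2/5. Any threshold above that leaves this individual unsatisfied.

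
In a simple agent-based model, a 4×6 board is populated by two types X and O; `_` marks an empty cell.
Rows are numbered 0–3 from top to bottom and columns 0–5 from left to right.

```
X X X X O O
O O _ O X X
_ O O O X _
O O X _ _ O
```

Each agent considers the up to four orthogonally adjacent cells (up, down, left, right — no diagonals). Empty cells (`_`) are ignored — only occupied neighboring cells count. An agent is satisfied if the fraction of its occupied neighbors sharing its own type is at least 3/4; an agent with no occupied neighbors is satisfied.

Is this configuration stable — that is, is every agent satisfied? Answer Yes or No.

(0,0)X 1/2 ✗
(0,1)X 2/3 ✗
(0,2)X 2/2 ✓
(0,3)X 1/3 ✗
(0,4)O 1/3 ✗
(0,5)O 1/2 ✗
(1,0)O 1/2 ✗
(1,1)O 2/3 ✗
(1,3)O 1/3 ✗
(1,4)X 2/4 ✗
(1,5)X 1/2 ✗
(2,1)O 3/3 ✓
(2,2)O 2/3 ✗
(2,3)O 2/3 ✗
(2,4)X 1/2 ✗
(3,0)O 1/1 ✓
(3,1)O 2/3 ✗
(3,2)X 0/2 ✗
(3,5)O 0/0 ✓
For instance (0,0) has only 1/2 same-type neighbors, below 3/4.

No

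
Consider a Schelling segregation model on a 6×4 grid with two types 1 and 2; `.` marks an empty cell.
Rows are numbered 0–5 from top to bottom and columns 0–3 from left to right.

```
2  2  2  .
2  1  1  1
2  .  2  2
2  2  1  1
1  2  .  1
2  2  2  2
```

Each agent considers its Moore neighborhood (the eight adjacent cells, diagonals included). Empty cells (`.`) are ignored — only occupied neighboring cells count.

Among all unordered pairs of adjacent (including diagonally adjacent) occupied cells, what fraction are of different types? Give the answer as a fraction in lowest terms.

26/49

Scan each occupied cell's neighbors to the right and below (and the two forward diagonals) so each pair is counted once.
Row 0: 2(0,0)–2(0,1)= 2(0,0)–2(1,0)= 2(0,0)–1(1,1)≠ 2(0,1)–2(0,2)= 2(0,1)–1(1,1)≠ 2(0,1)–1(1,2)≠ 2(0,1)–2(1,0)= 2(0,2)–1(1,2)≠ 2(0,2)–1(1,3)≠ 2(0,2)–1(1,1)≠  → 6/10 unlike.
Row 1: 2(1,0)–1(1,1)≠ 2(1,0)–2(2,0)= 1(1,1)–1(1,2)= 1(1,1)–2(2,2)≠ 1(1,1)–2(2,0)≠ 1(1,2)–1(1,3)= 1(1,2)–2(2,2)≠ 1(1,2)–2(2,3)≠ 1(1,3)–2(2,3)≠ 1(1,3)–2(2,2)≠  → 7/10 unlike.
Row 2: 2(2,0)–2(3,0)= 2(2,0)–2(3,1)= 2(2,2)–2(2,3)= 2(2,2)–1(3,2)≠ 2(2,2)–1(3,3)≠ 2(2,2)–2(3,1)= 2(2,3)–1(3,3)≠ 2(2,3)–1(3,2)≠  → 4/8 unlike.
Row 3: 2(3,0)–2(3,1)= 2(3,0)–1(4,0)≠ 2(3,0)–2(4,1)= 2(3,1)–1(3,2)≠ 2(3,1)–2(4,1)= 2(3,1)–1(4,0)≠ 1(3,2)–1(3,3)= 1(3,2)–1(4,3)= 1(3,2)–2(4,1)≠ 1(3,3)–1(4,3)=  → 4/10 unlike.
Row 4: 1(4,0)–2(4,1)≠ 1(4,0)–2(5,0)≠ 1(4,0)–2(5,1)≠ 2(4,1)–2(5,1)= 2(4,1)–2(5,2)= 2(4,1)–2(5,0)= 1(4,3)–2(5,3)≠ 1(4,3)–2(5,2)≠  → 5/8 unlike.
Row 5: 2(5,0)–2(5,1)= 2(5,1)–2(5,2)= 2(5,2)–2(5,3)=  → 0/3 unlike.
Total adjacent occupied pairs: 49; unlike-type pairs: 26.
26/49 is already in lowest terms.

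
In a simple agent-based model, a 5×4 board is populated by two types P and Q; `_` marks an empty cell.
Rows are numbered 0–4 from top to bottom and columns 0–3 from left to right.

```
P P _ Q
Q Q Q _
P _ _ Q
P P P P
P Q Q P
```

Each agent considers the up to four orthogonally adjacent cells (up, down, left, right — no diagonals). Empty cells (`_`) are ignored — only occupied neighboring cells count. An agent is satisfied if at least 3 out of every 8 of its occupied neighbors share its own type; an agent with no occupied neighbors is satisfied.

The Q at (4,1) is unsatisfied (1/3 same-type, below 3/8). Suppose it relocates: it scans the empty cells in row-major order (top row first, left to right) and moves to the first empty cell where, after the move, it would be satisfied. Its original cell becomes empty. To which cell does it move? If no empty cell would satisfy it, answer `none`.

Vacating (4,1). Empty cells in order:
  (0,2): 2/3 same-type → satisfied — stop here.

(0,2)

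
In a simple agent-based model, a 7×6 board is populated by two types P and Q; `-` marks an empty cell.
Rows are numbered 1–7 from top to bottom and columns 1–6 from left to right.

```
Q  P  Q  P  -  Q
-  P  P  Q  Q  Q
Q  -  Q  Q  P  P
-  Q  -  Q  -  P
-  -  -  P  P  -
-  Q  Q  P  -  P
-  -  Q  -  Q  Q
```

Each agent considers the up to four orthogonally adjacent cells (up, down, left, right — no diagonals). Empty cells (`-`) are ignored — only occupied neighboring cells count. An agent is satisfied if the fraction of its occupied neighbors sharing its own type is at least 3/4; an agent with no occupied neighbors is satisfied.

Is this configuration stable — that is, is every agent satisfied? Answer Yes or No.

No

(1,1)Q 0/1 unhappy
(1,2)P 1/3 unhappy
(1,3)Q 0/3 unhappy
(1,4)P 0/2 unhappy
(1,6)Q 1/1 ok
(2,2)P 2/2 ok
(2,3)P 1/4 unhappy
(2,4)Q 2/4 unhappy
(2,5)Q 2/3 unhappy
(2,6)Q 2/3 unhappy
(3,1)Q 0/0 ok
(3,3)Q 1/2 unhappy
(3,4)Q 3/4 ok
(3,5)P 1/3 unhappy
(3,6)P 2/3 unhappy
(4,2)Q 0/0 ok
(4,4)Q 1/2 unhappy
(4,6)P 1/1 ok
(5,4)P 2/3 unhappy
(5,5)P 1/1 ok
(6,2)Q 1/1 ok
(6,3)Q 2/3 unhappy
(6,4)P 1/2 unhappy
(6,6)P 0/1 unhappy
(7,3)Q 1/1 ok
(7,5)Q 1/1 ok
(7,6)Q 1/2 unhappy
For instance (1,1) has only 0/1 same-type neighbors, below 3/4.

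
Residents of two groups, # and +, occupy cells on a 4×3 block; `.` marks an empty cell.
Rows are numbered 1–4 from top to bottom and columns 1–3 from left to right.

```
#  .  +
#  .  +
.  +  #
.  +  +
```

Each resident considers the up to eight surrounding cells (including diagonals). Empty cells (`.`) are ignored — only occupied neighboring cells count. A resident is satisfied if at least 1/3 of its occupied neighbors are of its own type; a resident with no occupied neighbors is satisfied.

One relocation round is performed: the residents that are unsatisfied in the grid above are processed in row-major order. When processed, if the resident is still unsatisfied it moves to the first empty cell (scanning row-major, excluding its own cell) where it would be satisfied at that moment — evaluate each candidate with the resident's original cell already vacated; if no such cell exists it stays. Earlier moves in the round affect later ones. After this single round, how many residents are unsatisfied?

Initially unsatisfied (in order): (3,3).
  (3,3) → (1,2).
Resulting grid:
# # +
# . +
. + .
. + +
All satisfied now.

0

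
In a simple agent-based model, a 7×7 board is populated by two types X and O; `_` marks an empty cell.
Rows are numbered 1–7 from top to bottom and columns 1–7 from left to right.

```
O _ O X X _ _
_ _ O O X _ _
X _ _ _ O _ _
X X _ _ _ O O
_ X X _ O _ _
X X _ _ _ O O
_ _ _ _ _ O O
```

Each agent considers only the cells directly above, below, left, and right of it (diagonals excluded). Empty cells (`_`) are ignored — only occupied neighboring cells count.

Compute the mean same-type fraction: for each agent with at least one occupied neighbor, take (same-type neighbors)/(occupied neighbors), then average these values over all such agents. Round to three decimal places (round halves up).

(1,1)O — no occupied neighbors
(1,3)O 1/2
(1,4)X 1/3
(1,5)X 2/2
(2,3)O 2/2
(2,4)O 1/3
(2,5)X 1/3
(3,1)X 1/1
(3,5)O 0/1
(4,1)X 2/2
(4,2)X 2/2
(4,6)O 1/1
(4,7)O 1/1
(5,2)X 3/3
(5,3)X 1/1
(5,5)O — no occupied neighbors
(6,1)X 1/1
(6,2)X 2/2
(6,6)O 2/2
(6,7)O 2/2
(7,6)O 2/2
(7,7)O 2/2
Sum over 20 agents: 1/2 + 1/3 + 2/2 + 2/2 + 1/3 + 1/3 + 1/1 + 0/1 + 2/2 + 2/2 + 1/1 + 1/1 + 3/3 + 1/1 + 1/1 + 2/2 + 2/2 + 2/2 + 2/2 + 2/2 = 33/2; mean = 33/2 ÷ 20 = 33/40 = 0.825 → 0.825.

0.825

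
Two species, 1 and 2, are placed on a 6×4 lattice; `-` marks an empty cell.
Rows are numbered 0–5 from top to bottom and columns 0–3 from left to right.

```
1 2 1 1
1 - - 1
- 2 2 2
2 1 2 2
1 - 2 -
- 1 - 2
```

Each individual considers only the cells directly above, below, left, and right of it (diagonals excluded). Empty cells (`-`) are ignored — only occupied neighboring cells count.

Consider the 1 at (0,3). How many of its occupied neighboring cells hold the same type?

Occupied neighbors of (0,3): (1,3)=1, (0,2)=1.
Same type (1): 2 of 2.

2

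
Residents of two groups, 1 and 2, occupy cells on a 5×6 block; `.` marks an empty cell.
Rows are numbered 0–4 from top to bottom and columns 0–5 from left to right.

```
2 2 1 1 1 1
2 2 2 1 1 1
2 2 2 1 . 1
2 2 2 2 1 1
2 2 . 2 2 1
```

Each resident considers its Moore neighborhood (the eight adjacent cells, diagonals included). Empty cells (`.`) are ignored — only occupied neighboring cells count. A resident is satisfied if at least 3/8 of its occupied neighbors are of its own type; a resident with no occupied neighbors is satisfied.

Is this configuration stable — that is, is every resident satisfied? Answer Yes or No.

Row 0: (0,0)2 3/3 ok · (0,1)2 4/5 ok · (0,2)1 2/5 ok · (0,3)1 4/5 ok · (0,4)1 5/5 ok · (0,5)1 3/3 ok
Row 1: (1,0)2 5/5 ok · (1,1)2 7/8 ok · (1,2)2 4/8 ok · (1,3)1 5/7 ok · (1,4)1 7/7 ok · (1,5)1 4/4 ok
Row 2: (2,0)2 5/5 ok · (2,1)2 8/8 ok · (2,2)2 6/8 ok · (2,3)1 3/7 ok · (2,5)1 4/4 ok
Row 3: (3,0)2 5/5 ok · (3,1)2 7/7 ok · (3,2)2 6/7 ok · (3,3)2 4/6 ok · (3,4)1 4/7 ok · (3,5)1 3/4 ok
Row 4: (4,0)2 3/3 ok · (4,1)2 4/4 ok · (4,3)2 3/4 ok · (4,4)2 2/5 ok · (4,5)1 2/3 ok
All meet the threshold, so the configuration is stable.

Yes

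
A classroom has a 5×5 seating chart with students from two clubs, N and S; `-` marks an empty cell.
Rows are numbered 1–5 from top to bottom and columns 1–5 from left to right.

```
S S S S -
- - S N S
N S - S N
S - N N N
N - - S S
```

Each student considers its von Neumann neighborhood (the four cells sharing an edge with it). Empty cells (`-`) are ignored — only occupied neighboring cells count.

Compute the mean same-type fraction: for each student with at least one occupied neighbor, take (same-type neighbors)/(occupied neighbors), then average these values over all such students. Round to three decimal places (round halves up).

Row 1: (1,1)S 1/1 · (1,2)S 2/2 · (1,3)S 3/3 · (1,4)S 1/2
Row 2: (2,3)S 1/2 · (2,4)N 0/4 · (2,5)S 0/2
Row 3: (3,1)N 0/2 · (3,2)S 0/1 · (3,4)S 0/3 · (3,5)N 1/3
Row 4: (4,1)S 0/2 · (4,3)N 1/1 · (4,4)N 2/4 · (4,5)N 2/3
Row 5: (5,1)N 0/1 · (5,4)S 1/2 · (5,5)S 1/2
Sum over 18 students: 1/1 + 2/2 + 3/3 + 1/2 + 1/2 + 0/4 + 0/2 + 0/2 + 0/1 + 0/3 + 1/3 + 0/2 + 1/1 + 2/4 + 2/3 + 0/1 + 1/2 + 1/2 = 15/2; mean = 15/2 ÷ 18 = 5/12 = 0.416666… → 0.417.

0.417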